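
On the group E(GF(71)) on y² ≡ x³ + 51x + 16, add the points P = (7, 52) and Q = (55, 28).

(7, 52) + (55, 28). λ = (28 - 52)/(55 - 7) ≡ 47/48 mod 71. 48⁻¹ ≡ 37 (mod 71), so λ ≡ 35.
  x = λ² - 7 - 55 = 1225 - 62 ≡ 27; y = λ·(7 - 27) - 52 ≡ 29. → (27, 29)

(27, 29)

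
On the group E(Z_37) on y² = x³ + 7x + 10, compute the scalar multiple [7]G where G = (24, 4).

(11, 30)

Repeated addition: build up to 7G.
2G: tangent at (24, 4): λ = (3·24² + 7)/(2·4) ≡ 33/8. 8⁻¹ ≡ 14 (mod 37) since 8·14 = 112 ≡ 1, so λ ≡ 33·14 ≡ 18.
  x = λ² - 24 - 24 = 324 - 48 ≡ 17; y = λ·(24 - 17) - 4 ≡ 11. → (17, 11)
3G: (17, 11) + (24, 4). λ = (4 - 11)/(24 - 17) ≡ 30/7 mod 37. 7⁻¹ ≡ 16 (mod 37) since 7·16 = 112 ≡ 1, so λ ≡ 36.
  x = λ² - 17 - 24 = 1296 - 41 ≡ 34; y = λ·(17 - 34) - 11 ≡ 6. → (34, 6)
4G: (34, 6) + (24, 4). λ = (4 - 6)/(24 - 34) ≡ 35/27 mod 37. 27⁻¹ ≡ 11 (mod 37), so λ ≡ 15.
  x = λ² - 34 - 24 = 225 - 58 ≡ 19; y = λ·(34 - 19) - 6 ≡ 34. → (19, 34)
5G: (19, 34) + (24, 4). λ = (4 - 34)/(24 - 19) ≡ 7/5 mod 37. 5⁻¹ ≡ 15 (mod 37), so λ ≡ 31.
  x = λ² - 19 - 24 = 961 - 43 ≡ 30; y = λ·(19 - 30) - 34 ≡ 32. → (30, 32)
6G: (30, 32) + (24, 4). λ = (4 - 32)/(24 - 30) ≡ 9/31 mod 37. 31⁻¹ ≡ 6 (mod 37), so λ ≡ 17.
  x = λ² - 30 - 24 = 289 - 54 ≡ 13; y = λ·(30 - 13) - 32 ≡ 35. → (13, 35)
7G: (13, 35) + (24, 4). λ = (4 - 35)/(24 - 13) ≡ 6/11 mod 37. 11⁻¹ ≡ 27 (mod 37), so λ ≡ 14.
  x = λ² - 13 - 24 = 196 - 37 ≡ 11; y = λ·(13 - 11) - 35 ≡ 30. → (11, 30)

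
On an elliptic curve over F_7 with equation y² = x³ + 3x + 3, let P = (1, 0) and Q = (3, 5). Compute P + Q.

(1, 0) + (3, 5). λ = (5 - 0)/(3 - 1) ≡ 5/2 mod 7. 2⁻¹ ≡ 4 (mod 7), so λ ≡ 6.
  x = λ² - 1 - 3 = 36 - 4 ≡ 4; y = λ·(1 - 4) - 0 ≡ 3. → (4, 3)

(4, 3)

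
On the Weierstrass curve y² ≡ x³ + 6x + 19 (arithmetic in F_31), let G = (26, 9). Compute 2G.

tangent at (26, 9): λ = (3·26² + 6)/(2·9) ≡ 19/18. 18⁻¹ ≡ 19 (mod 31) since 18·19 = 342 ≡ 1, so λ ≡ 19·19 ≡ 20.
  x = λ² - 26 - 26 = 400 - 52 ≡ 7; y = λ·(26 - 7) - 9 ≡ 30. → (7, 30)

(7, 30)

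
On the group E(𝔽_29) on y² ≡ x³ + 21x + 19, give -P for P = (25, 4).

-(25, 4) = (25, -4 mod 29) = (25, 25).

(25, 25)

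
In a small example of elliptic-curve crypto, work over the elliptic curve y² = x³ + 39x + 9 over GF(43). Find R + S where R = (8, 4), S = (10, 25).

(8, 4) + (10, 25). λ = (25 - 4)/(10 - 8) ≡ 21/2 mod 43. 2⁻¹ ≡ 22 (mod 43), so λ ≡ 32.
  x = λ² - 8 - 10 = 1024 - 18 ≡ 17; y = λ·(8 - 17) - 4 ≡ 9. → (17, 9)

(17, 9)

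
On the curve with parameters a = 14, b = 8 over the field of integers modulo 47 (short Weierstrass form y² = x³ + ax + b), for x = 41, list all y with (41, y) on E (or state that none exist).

15, 32

x³ + 14x + 8 = 69503 ≡ 37 (mod 47).
Square roots of 37 mod 47: 15 and 32 (since 15² = 225 ≡ 37).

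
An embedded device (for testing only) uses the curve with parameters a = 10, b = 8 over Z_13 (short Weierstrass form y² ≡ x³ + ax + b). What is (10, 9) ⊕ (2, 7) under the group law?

(10, 4)

(10, 9) + (2, 7). λ = (7 - 9)/(2 - 10) ≡ 11/5 mod 13. 5⁻¹ ≡ 8 (mod 13) since 5·8 = 40 ≡ 1, so λ ≡ 10.
  x = λ² - 10 - 2 = 100 - 12 ≡ 10; y = λ·(10 - 10) - 9 ≡ 4. → (10, 4)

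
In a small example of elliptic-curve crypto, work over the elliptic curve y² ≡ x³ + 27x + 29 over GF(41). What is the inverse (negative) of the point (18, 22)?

(18, 19)

-(18, 22) = (18, -22 mod 41) = (18, 19).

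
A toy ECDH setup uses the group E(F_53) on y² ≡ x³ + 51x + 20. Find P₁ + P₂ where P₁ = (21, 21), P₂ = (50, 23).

(42, 47)

(21, 21) + (50, 23). λ = (23 - 21)/(50 - 21) ≡ 2/29 mod 53. 29⁻¹ ≡ 11 (mod 53), so λ ≡ 22.
  x = λ² - 21 - 50 = 484 - 71 ≡ 42; y = λ·(21 - 42) - 21 ≡ 47. → (42, 47)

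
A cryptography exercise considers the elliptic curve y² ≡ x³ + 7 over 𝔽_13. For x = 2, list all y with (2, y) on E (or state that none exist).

none

x³ + 0x + 7 = 15 ≡ 2 (mod 13).
2 is a non-residue mod 13; no y exists.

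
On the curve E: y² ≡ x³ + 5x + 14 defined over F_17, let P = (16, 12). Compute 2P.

(4, 9)

tangent at (16, 12): λ = (3·16² + 5)/(2·12) ≡ 8/7. 7⁻¹ ≡ 5 (mod 17), so λ ≡ 8·5 ≡ 6.
  x = λ² - 16 - 16 = 36 - 32 ≡ 4; y = λ·(16 - 4) - 12 ≡ 9. → (4, 9)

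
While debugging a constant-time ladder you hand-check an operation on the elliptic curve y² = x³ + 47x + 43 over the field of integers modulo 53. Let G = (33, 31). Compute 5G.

(44, 2)

Double-and-add on 5 = (101)₂. Start with G = (33, 31) for the leading 1-bit.
double: tangent at (33, 31): λ = (3·33² + 47)/(2·31) ≡ 28/9. 9⁻¹ ≡ 6 (mod 53) since 9·6 = 54 ≡ 1, so λ ≡ 28·6 ≡ 9.
  x = λ² - 33 - 33 = 81 - 66 ≡ 15; y = λ·(33 - 15) - 31 ≡ 25. → (15, 25)
double: tangent at (15, 25): λ = (3·15² + 47)/(2·25) ≡ 33/50. 50⁻¹ ≡ 35 (mod 53), so λ ≡ 33·35 ≡ 42.
  x = λ² - 15 - 15 = 1764 - 30 ≡ 38; y = λ·(15 - 38) - 25 ≡ 16. → (38, 16)
add G: (38, 16) + (33, 31). λ = (31 - 16)/(33 - 38) ≡ 15/48 mod 53. 48⁻¹ ≡ 21 (mod 53), so λ ≡ 50.
  x = λ² - 38 - 33 = 2500 - 71 ≡ 44; y = λ·(38 - 44) - 16 ≡ 2. → (44, 2)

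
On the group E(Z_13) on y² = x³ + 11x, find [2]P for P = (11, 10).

tangent at (11, 10): λ = (3·11² + 11)/(2·10) ≡ 10/7. 7⁻¹ ≡ 2 (mod 13), so λ ≡ 10·2 ≡ 7.
  x = λ² - 11 - 11 = 49 - 22 ≡ 1; y = λ·(11 - 1) - 10 ≡ 8. → (1, 8)

(1, 8)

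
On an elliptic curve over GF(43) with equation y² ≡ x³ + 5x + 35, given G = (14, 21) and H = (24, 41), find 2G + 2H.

(38, 33)

First 2G:
Repeated addition: build up to 2G.
2G: tangent at (14, 21): λ = (3·14² + 5)/(2·21) ≡ 34/42. 42⁻¹ ≡ 42 (mod 43) since 42·42 = 1764 ≡ 1, so λ ≡ 34·42 ≡ 9.
  x = λ² - 14 - 14 = 81 - 28 ≡ 10; y = λ·(14 - 10) - 21 ≡ 15. → (10, 15)
2G = (10, 15).
Next 2H:
Repeated addition: build up to 2H.
2H: tangent at (24, 41): λ = (3·24² + 5)/(2·41) ≡ 13/39. 39⁻¹ ≡ 32 (mod 43), so λ ≡ 13·32 ≡ 29.
  x = λ² - 24 - 24 = 841 - 48 ≡ 19; y = λ·(24 - 19) - 41 ≡ 18. → (19, 18)
2H = (19, 18).
Finally 2G + 2H:
(10, 15) + (19, 18). λ = (18 - 15)/(19 - 10) ≡ 3/9 mod 43. 9⁻¹ ≡ 24 (mod 43) since 9·24 = 216 ≡ 1, so λ ≡ 29.
  x = λ² - 10 - 19 = 841 - 29 ≡ 38; y = λ·(10 - 38) - 15 ≡ 33. → (38, 33)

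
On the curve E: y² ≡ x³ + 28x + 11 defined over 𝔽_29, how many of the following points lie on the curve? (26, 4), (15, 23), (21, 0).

(26, 4): 4² ≡ 16, rhs ≡ 16 → on.
(15, 23): 23² ≡ 7, rhs ≡ 7 → on.
(21, 0): 0² ≡ 0, rhs ≡ 0 → on.

3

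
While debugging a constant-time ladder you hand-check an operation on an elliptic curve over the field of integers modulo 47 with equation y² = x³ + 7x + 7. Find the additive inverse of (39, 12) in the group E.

-(39, 12) = (39, -12 mod 47) = (39, 35).

(39, 35)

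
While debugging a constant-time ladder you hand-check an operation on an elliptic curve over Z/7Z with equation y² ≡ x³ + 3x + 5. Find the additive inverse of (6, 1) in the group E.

(6, 6)

-(6, 1) = (6, -1 mod 7) = (6, 6).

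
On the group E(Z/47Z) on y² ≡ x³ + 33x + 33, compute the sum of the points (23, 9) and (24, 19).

(23, 9) + (24, 19). λ = (19 - 9)/(24 - 23) ≡ 10/1 mod 47. 1⁻¹ ≡ 1 (mod 47) since 1·1 = 1 ≡ 1, so λ ≡ 10.
  x = λ² - 23 - 24 = 100 - 47 ≡ 6; y = λ·(23 - 6) - 9 ≡ 20. → (6, 20)

(6, 20)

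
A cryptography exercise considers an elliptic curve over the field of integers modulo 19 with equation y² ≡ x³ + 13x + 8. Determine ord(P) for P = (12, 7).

3

2P: tangent at (12, 7): λ = (3·12² + 13)/(2·7) ≡ 8/14. 14⁻¹ ≡ 15 (mod 19), so λ ≡ 8·15 ≡ 6.
  x = λ² - 12 - 12 = 36 - 24 ≡ 12; y = λ·(12 - 12) - 7 ≡ 12. → (12, 12)
3P: (12, 12) + (12, 7): same x and y₁ ≡ -y₂, so the sum is O.
3P = O, so the order is 3.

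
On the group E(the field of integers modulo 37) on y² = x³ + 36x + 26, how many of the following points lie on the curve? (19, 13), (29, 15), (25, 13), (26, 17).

2

(19, 13): 13² ≡ 21, rhs ≡ 21 → on.
(29, 15): 15² ≡ 3, rhs ≡ 3 → on.
(25, 13): 13² ≡ 21, rhs ≡ 12 → off.
(26, 17): 17² ≡ 30, rhs ≡ 1 → off.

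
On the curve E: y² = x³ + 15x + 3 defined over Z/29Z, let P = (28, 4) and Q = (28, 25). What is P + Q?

The two points share x = 28 and their y-coordinates satisfy 4 + 25 ≡ 0 (mod 29), so they are inverses. Their sum is O.

O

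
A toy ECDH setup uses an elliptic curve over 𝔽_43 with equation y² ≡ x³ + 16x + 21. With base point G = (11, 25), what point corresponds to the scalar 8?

Repeated addition: build up to 8G.
2G: tangent at (11, 25): λ = (3·11² + 16)/(2·25) ≡ 35/7. 7⁻¹ ≡ 37 (mod 43) since 7·37 = 259 ≡ 1, so λ ≡ 35·37 ≡ 5.
  x = λ² - 11 - 11 = 25 - 22 ≡ 3; y = λ·(11 - 3) - 25 ≡ 15. → (3, 15)
3G: (3, 15) + (11, 25). λ = (25 - 15)/(11 - 3) ≡ 10/8 mod 43. 8⁻¹ ≡ 27 (mod 43), so λ ≡ 12.
  x = λ² - 3 - 11 = 144 - 14 ≡ 1; y = λ·(3 - 1) - 15 ≡ 9. → (1, 9)
4G: (1, 9) + (11, 25). λ = (25 - 9)/(11 - 1) ≡ 16/10 mod 43. 10⁻¹ ≡ 13 (mod 43) since 10·13 = 130 ≡ 1, so λ ≡ 36.
  x = λ² - 1 - 11 = 1296 - 12 ≡ 37; y = λ·(1 - 37) - 9 ≡ 28. → (37, 28)
5G: (37, 28) + (11, 25). λ = (25 - 28)/(11 - 37) ≡ 40/17 mod 43. 17⁻¹ ≡ 38 (mod 43) since 17·38 = 646 ≡ 1, so λ ≡ 15.
  x = λ² - 37 - 11 = 225 - 48 ≡ 5; y = λ·(37 - 5) - 28 ≡ 22. → (5, 22)
6G: (5, 22) + (11, 25). λ = (25 - 22)/(11 - 5) ≡ 3/6 mod 43. 6⁻¹ ≡ 36 (mod 43), so λ ≡ 22.
  x = λ² - 5 - 11 = 484 - 16 ≡ 38; y = λ·(5 - 38) - 22 ≡ 26. → (38, 26)
7G: (38, 26) + (11, 25). λ = (25 - 26)/(11 - 38) ≡ 42/16 mod 43. 16⁻¹ ≡ 35 (mod 43) since 16·35 = 560 ≡ 1, so λ ≡ 8.
  x = λ² - 38 - 11 = 64 - 49 ≡ 15; y = λ·(38 - 15) - 26 ≡ 29. → (15, 29)
8G: (15, 29) + (11, 25). λ = (25 - 29)/(11 - 15) ≡ 39/39 mod 43. 39⁻¹ ≡ 32 (mod 43), so λ ≡ 1.
  x = λ² - 15 - 11 = 1 - 26 ≡ 18; y = λ·(15 - 18) - 29 ≡ 11. → (18, 11)

(18, 11)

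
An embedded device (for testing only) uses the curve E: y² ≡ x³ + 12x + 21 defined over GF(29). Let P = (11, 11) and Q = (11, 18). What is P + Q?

O

The two points share x = 11 and their y-coordinates satisfy 11 + 18 ≡ 0 (mod 29), so they are inverses. Their sum is O.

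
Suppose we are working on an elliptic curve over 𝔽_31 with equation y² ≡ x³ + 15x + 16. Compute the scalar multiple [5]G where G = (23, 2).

Repeated addition: build up to 5G.
2G: tangent at (23, 2): λ = (3·23² + 15)/(2·2) ≡ 21/4. 4⁻¹ ≡ 8 (mod 31), so λ ≡ 21·8 ≡ 13.
  x = λ² - 23 - 23 = 169 - 46 ≡ 30; y = λ·(23 - 30) - 2 ≡ 0. → (30, 0)
3G: (30, 0) + (23, 2). λ = (2 - 0)/(23 - 30) ≡ 2/24 mod 31. 24⁻¹ ≡ 22 (mod 31), so λ ≡ 13.
  x = λ² - 30 - 23 = 169 - 53 ≡ 23; y = λ·(30 - 23) - 0 ≡ 29. → (23, 29)
4G: (23, 29) + (23, 2): same x and y₁ ≡ -y₂, so the sum is O.
5G: O + (23, 2) = (23, 2) (identity).

(23, 2)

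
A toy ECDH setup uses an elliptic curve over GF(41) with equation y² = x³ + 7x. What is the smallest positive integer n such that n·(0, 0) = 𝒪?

2

2P: (0, 0) + (0, 0): same x and y₁ ≡ -y₂, so the sum is 𝒪.
2P = 𝒪, so the order is 2.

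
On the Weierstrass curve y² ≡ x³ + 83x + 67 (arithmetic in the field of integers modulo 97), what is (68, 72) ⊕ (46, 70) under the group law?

(76, 86)

(68, 72) + (46, 70). λ = (70 - 72)/(46 - 68) ≡ 95/75 mod 97. 75⁻¹ ≡ 22 (mod 97), so λ ≡ 53.
  x = λ² - 68 - 46 = 2809 - 114 ≡ 76; y = λ·(68 - 76) - 72 ≡ 86. → (76, 86)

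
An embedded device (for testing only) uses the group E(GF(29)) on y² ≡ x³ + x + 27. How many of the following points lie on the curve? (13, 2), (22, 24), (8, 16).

2

(13, 2): 2² ≡ 4, rhs ≡ 4 → on.
(22, 24): 24² ≡ 25, rhs ≡ 25 → on.
(8, 16): 16² ≡ 24, rhs ≡ 25 → off.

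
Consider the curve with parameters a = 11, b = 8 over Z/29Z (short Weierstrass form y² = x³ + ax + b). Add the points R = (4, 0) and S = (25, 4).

(22, 9)

(4, 0) + (25, 4). λ = (4 - 0)/(25 - 4) ≡ 4/21 mod 29. 21⁻¹ ≡ 18 (mod 29) since 21·18 = 378 ≡ 1, so λ ≡ 14.
  x = λ² - 4 - 25 = 196 - 29 ≡ 22; y = λ·(4 - 22) - 0 ≡ 9. → (22, 9)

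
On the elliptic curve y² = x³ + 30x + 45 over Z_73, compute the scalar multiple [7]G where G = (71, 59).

(50, 6)

Double-and-add on 7 = (111)₂. Start with G = (71, 59) for the leading 1-bit.
double: tangent at (71, 59): λ = (3·71² + 30)/(2·59) ≡ 42/45. 45⁻¹ ≡ 13 (mod 73) since 45·13 = 585 ≡ 1, so λ ≡ 42·13 ≡ 35.
  x = λ² - 71 - 71 = 1225 - 142 ≡ 61; y = λ·(71 - 61) - 59 ≡ 72. → (61, 72)
add G: (61, 72) + (71, 59). λ = (59 - 72)/(71 - 61) ≡ 60/10 mod 73. 10⁻¹ ≡ 22 (mod 73), so λ ≡ 6.
  x = λ² - 61 - 71 = 36 - 132 ≡ 50; y = λ·(61 - 50) - 72 ≡ 67. → (50, 67)
double: tangent at (50, 67): λ = (3·50² + 30)/(2·67) ≡ 11/61. 61⁻¹ ≡ 6 (mod 73), so λ ≡ 11·6 ≡ 66.
  x = λ² - 50 - 50 = 4356 - 100 ≡ 22; y = λ·(50 - 22) - 67 ≡ 29. → (22, 29)
add G: (22, 29) + (71, 59). λ = (59 - 29)/(71 - 22) ≡ 30/49 mod 73. 49⁻¹ ≡ 3 (mod 73) since 49·3 = 147 ≡ 1, so λ ≡ 17.
  x = λ² - 22 - 71 = 289 - 93 ≡ 50; y = λ·(22 - 50) - 29 ≡ 6. → (50, 6)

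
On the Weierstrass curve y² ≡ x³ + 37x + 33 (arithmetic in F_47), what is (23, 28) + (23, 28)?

(43, 3)

tangent at (23, 28): λ = (3·23² + 37)/(2·28) ≡ 26/9. 9⁻¹ ≡ 21 (mod 47) since 9·21 = 189 ≡ 1, so λ ≡ 26·21 ≡ 29.
  x = λ² - 23 - 23 = 841 - 46 ≡ 43; y = λ·(23 - 43) - 28 ≡ 3. → (43, 3)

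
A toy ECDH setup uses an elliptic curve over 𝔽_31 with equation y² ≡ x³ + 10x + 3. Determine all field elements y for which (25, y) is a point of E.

x³ + 10x + 3 = 15878 ≡ 6 (mod 31).
6 is a non-residue mod 31; no y exists.

none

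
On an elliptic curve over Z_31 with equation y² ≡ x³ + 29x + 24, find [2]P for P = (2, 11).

tangent at (2, 11): λ = (3·2² + 29)/(2·11) ≡ 10/22. 22⁻¹ ≡ 24 (mod 31), so λ ≡ 10·24 ≡ 23.
  x = λ² - 2 - 2 = 529 - 4 ≡ 29; y = λ·(2 - 29) - 11 ≡ 19. → (29, 19)

(29, 19)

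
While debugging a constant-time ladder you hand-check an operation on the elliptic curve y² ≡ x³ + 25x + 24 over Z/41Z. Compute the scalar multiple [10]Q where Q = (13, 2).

Double-and-add on 10 = (1010)₂. Start with Q = (13, 2) for the leading 1-bit.
double: tangent at (13, 2): λ = (3·13² + 25)/(2·2) ≡ 40/4. 4⁻¹ ≡ 31 (mod 41) since 4·31 = 124 ≡ 1, so λ ≡ 40·31 ≡ 10.
  x = λ² - 13 - 13 = 100 - 26 ≡ 33; y = λ·(13 - 33) - 2 ≡ 3. → (33, 3)
double: tangent at (33, 3): λ = (3·33² + 25)/(2·3) ≡ 12/6. 6⁻¹ ≡ 7 (mod 41), so λ ≡ 12·7 ≡ 2.
  x = λ² - 33 - 33 = 4 - 66 ≡ 20; y = λ·(33 - 20) - 3 ≡ 23. → (20, 23)
add Q: (20, 23) + (13, 2). λ = (2 - 23)/(13 - 20) ≡ 20/34 mod 41. 34⁻¹ ≡ 35 (mod 41) since 34·35 = 1190 ≡ 1, so λ ≡ 3.
  x = λ² - 20 - 13 = 9 - 33 ≡ 17; y = λ·(20 - 17) - 23 ≡ 27. → (17, 27)
double: tangent at (17, 27): λ = (3·17² + 25)/(2·27) ≡ 31/13. 13⁻¹ ≡ 19 (mod 41) since 13·19 = 247 ≡ 1, so λ ≡ 31·19 ≡ 15.
  x = λ² - 17 - 17 = 225 - 34 ≡ 27; y = λ·(17 - 27) - 27 ≡ 28. → (27, 28)

(27, 28)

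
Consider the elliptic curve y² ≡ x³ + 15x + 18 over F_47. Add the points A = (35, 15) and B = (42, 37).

(24, 33)

(35, 15) + (42, 37). λ = (37 - 15)/(42 - 35) ≡ 22/7 mod 47. 7⁻¹ ≡ 27 (mod 47) since 7·27 = 189 ≡ 1, so λ ≡ 30.
  x = λ² - 35 - 42 = 900 - 77 ≡ 24; y = λ·(35 - 24) - 15 ≡ 33. → (24, 33)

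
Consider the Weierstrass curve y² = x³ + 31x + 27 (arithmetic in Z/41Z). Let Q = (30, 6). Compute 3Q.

(1, 31)

Repeated addition: build up to 3Q.
2Q: tangent at (30, 6): λ = (3·30² + 31)/(2·6) ≡ 25/12. 12⁻¹ ≡ 24 (mod 41) since 12·24 = 288 ≡ 1, so λ ≡ 25·24 ≡ 26.
  x = λ² - 30 - 30 = 676 - 60 ≡ 1; y = λ·(30 - 1) - 6 ≡ 10. → (1, 10)
3Q: (1, 10) + (30, 6). λ = (6 - 10)/(30 - 1) ≡ 37/29 mod 41. 29⁻¹ ≡ 17 (mod 41), so λ ≡ 14.
  x = λ² - 1 - 30 = 196 - 31 ≡ 1; y = λ·(1 - 1) - 10 ≡ 31. → (1, 31)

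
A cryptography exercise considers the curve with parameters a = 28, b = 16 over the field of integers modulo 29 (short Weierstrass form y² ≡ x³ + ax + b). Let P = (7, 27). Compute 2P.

tangent at (7, 27): λ = (3·7² + 28)/(2·27) ≡ 1/25. 25⁻¹ ≡ 7 (mod 29) since 25·7 = 175 ≡ 1, so λ ≡ 1·7 ≡ 7.
  x = λ² - 7 - 7 = 49 - 14 ≡ 6; y = λ·(7 - 6) - 27 ≡ 9. → (6, 9)

(6, 9)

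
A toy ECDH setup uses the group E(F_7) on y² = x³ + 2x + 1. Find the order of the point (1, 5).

2P: tangent at (1, 5): λ = (3·1² + 2)/(2·5) ≡ 5/3. 3⁻¹ ≡ 5 (mod 7), so λ ≡ 5·5 ≡ 4.
  x = λ² - 1 - 1 = 16 - 2 ≡ 0; y = λ·(1 - 0) - 5 ≡ 6. → (0, 6)
3P: (0, 6) + (1, 5). λ = (5 - 6)/(1 - 0) ≡ 6/1 mod 7. 1⁻¹ ≡ 1 (mod 7), so λ ≡ 6.
  x = λ² - 0 - 1 = 36 - 1 ≡ 0; y = λ·(0 - 0) - 6 ≡ 1. → (0, 1)
4P: (0, 1) + (1, 5). λ = (5 - 1)/(1 - 0) ≡ 4/1 mod 7. 1⁻¹ ≡ 1 (mod 7) since 1·1 = 1 ≡ 1, so λ ≡ 4.
  x = λ² - 0 - 1 = 16 - 1 ≡ 1; y = λ·(0 - 1) - 1 ≡ 2. → (1, 2)
5P: (1, 2) + (1, 5): same x and y₁ ≡ -y₂, so the sum is O.
5P = O, so the order is 5.

5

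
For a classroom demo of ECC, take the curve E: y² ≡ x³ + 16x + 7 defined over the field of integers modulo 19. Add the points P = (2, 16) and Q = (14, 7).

(2, 16) + (14, 7). λ = (7 - 16)/(14 - 2) ≡ 10/12 mod 19. 12⁻¹ ≡ 8 (mod 19) since 12·8 = 96 ≡ 1, so λ ≡ 4.
  x = λ² - 2 - 14 = 16 - 16 ≡ 0; y = λ·(2 - 0) - 16 ≡ 11. → (0, 11)

(0, 11)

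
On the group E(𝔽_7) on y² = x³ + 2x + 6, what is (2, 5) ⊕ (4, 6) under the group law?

(3, 5)

(2, 5) + (4, 6). λ = (6 - 5)/(4 - 2) ≡ 1/2 mod 7. 2⁻¹ ≡ 4 (mod 7), so λ ≡ 4.
  x = λ² - 2 - 4 = 16 - 6 ≡ 3; y = λ·(2 - 3) - 5 ≡ 5. → (3, 5)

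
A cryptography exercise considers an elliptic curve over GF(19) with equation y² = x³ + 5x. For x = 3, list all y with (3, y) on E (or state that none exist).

2, 17

x³ + 5x + 0 = 42 ≡ 4 (mod 19).
Square roots of 4 mod 19: 2 and 17 (since 2² = 4 ≡ 4).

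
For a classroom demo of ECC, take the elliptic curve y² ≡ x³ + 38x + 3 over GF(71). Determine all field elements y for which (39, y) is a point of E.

none

x³ + 38x + 3 = 60804 ≡ 28 (mod 71).
28 is a non-residue mod 71; no y exists.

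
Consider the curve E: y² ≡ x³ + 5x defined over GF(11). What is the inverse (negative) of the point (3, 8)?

(3, 3)

-(3, 8) = (3, -8 mod 11) = (3, 3).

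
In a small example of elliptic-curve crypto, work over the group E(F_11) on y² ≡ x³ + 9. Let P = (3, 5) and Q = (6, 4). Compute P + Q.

(3, 5) + (6, 4). λ = (4 - 5)/(6 - 3) ≡ 10/3 mod 11. 3⁻¹ ≡ 4 (mod 11), so λ ≡ 7.
  x = λ² - 3 - 6 = 49 - 9 ≡ 7; y = λ·(3 - 7) - 5 ≡ 0. → (7, 0)

(7, 0)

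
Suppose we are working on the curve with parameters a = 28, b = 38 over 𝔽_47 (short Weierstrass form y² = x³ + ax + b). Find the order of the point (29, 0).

2P: (29, 0) + (29, 0): same x and y₁ ≡ -y₂, so the sum is 𝒪.
2P = 𝒪, so the order is 2.

2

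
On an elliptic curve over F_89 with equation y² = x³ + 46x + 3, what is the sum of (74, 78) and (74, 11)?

The two points share x = 74 and their y-coordinates satisfy 78 + 11 ≡ 0 (mod 89), so they are inverses. Their sum is O.

O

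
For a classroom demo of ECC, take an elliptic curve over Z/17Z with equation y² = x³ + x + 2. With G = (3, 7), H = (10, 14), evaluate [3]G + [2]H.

O

First 3G:
Repeated addition: build up to 3G.
2G: tangent at (3, 7): λ = (3·3² + 1)/(2·7) ≡ 11/14. 14⁻¹ ≡ 11 (mod 17), so λ ≡ 11·11 ≡ 2.
  x = λ² - 3 - 3 = 4 - 6 ≡ 15; y = λ·(3 - 15) - 7 ≡ 3. → (15, 3)
3G: (15, 3) + (3, 7). λ = (7 - 3)/(3 - 15) ≡ 4/5 mod 17. 5⁻¹ ≡ 7 (mod 17) since 5·7 = 35 ≡ 1, so λ ≡ 11.
  x = λ² - 15 - 3 = 121 - 18 ≡ 1; y = λ·(15 - 1) - 3 ≡ 15. → (1, 15)
3G = (1, 15).
Next 2H:
Repeated addition: build up to 2H.
2H: tangent at (10, 14): λ = (3·10² + 1)/(2·14) ≡ 12/11. 11⁻¹ ≡ 14 (mod 17), so λ ≡ 12·14 ≡ 15.
  x = λ² - 10 - 10 = 225 - 20 ≡ 1; y = λ·(10 - 1) - 14 ≡ 2. → (1, 2)
2H = (1, 2).
Finally 3G + 2H:
(1, 15) + (1, 2): same x and y₁ ≡ -y₂, so the sum is 𝒪.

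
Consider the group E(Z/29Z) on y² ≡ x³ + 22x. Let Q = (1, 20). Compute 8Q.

(7, 2)

Double-and-add on 8 = (1000)₂. Start with Q = (1, 20) for the leading 1-bit.
double: tangent at (1, 20): λ = (3·1² + 22)/(2·20) ≡ 25/11. 11⁻¹ ≡ 8 (mod 29), so λ ≡ 25·8 ≡ 26.
  x = λ² - 1 - 1 = 676 - 2 ≡ 7; y = λ·(1 - 7) - 20 ≡ 27. → (7, 27)
double: tangent at (7, 27): λ = (3·7² + 22)/(2·27) ≡ 24/25. 25⁻¹ ≡ 7 (mod 29), so λ ≡ 24·7 ≡ 23.
  x = λ² - 7 - 7 = 529 - 14 ≡ 22; y = λ·(7 - 22) - 27 ≡ 5. → (22, 5)
double: tangent at (22, 5): λ = (3·22² + 22)/(2·5) ≡ 24/10. 10⁻¹ ≡ 3 (mod 29), so λ ≡ 24·3 ≡ 14.
  x = λ² - 22 - 22 = 196 - 44 ≡ 7; y = λ·(22 - 7) - 5 ≡ 2. → (7, 2)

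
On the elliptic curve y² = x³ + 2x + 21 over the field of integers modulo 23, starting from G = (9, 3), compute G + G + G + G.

Repeated addition: build up to 4G.
2G: tangent at (9, 3): λ = (3·9² + 2)/(2·3) ≡ 15/6. 6⁻¹ ≡ 4 (mod 23) since 6·4 = 24 ≡ 1, so λ ≡ 15·4 ≡ 14.
  x = λ² - 9 - 9 = 196 - 18 ≡ 17; y = λ·(9 - 17) - 3 ≡ 0. → (17, 0)
3G: (17, 0) + (9, 3). λ = (3 - 0)/(9 - 17) ≡ 3/15 mod 23. 15⁻¹ ≡ 20 (mod 23), so λ ≡ 14.
  x = λ² - 17 - 9 = 196 - 26 ≡ 9; y = λ·(17 - 9) - 0 ≡ 20. → (9, 20)
4G: (9, 20) + (9, 3): same x and y₁ ≡ -y₂, so the sum is ∞.

O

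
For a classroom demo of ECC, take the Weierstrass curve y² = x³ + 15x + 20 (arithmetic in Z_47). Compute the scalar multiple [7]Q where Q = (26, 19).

(12, 46)

Double-and-add on 7 = (111)₂. Start with Q = (26, 19) for the leading 1-bit.
double: tangent at (26, 19): λ = (3·26² + 15)/(2·19) ≡ 22/38. 38⁻¹ ≡ 26 (mod 47), so λ ≡ 22·26 ≡ 8.
  x = λ² - 26 - 26 = 64 - 52 ≡ 12; y = λ·(26 - 12) - 19 ≡ 46. → (12, 46)
add Q: (12, 46) + (26, 19). λ = (19 - 46)/(26 - 12) ≡ 20/14 mod 47. 14⁻¹ ≡ 37 (mod 47), so λ ≡ 35.
  x = λ² - 12 - 26 = 1225 - 38 ≡ 12; y = λ·(12 - 12) - 46 ≡ 1. → (12, 1)
double: tangent at (12, 1): λ = (3·12² + 15)/(2·1) ≡ 24/2. 2⁻¹ ≡ 24 (mod 47) since 2·24 = 48 ≡ 1, so λ ≡ 24·24 ≡ 12.
  x = λ² - 12 - 12 = 144 - 24 ≡ 26; y = λ·(12 - 26) - 1 ≡ 19. → (26, 19)
add Q: tangent at (26, 19): λ = (3·26² + 15)/(2·19) ≡ 22/38. 38⁻¹ ≡ 26 (mod 47), so λ ≡ 22·26 ≡ 8.
  x = λ² - 26 - 26 = 64 - 52 ≡ 12; y = λ·(26 - 12) - 19 ≡ 46. → (12, 46)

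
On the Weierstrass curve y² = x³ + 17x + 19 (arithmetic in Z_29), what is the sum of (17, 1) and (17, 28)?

O

The two points share x = 17 and their y-coordinates satisfy 1 + 28 ≡ 0 (mod 29), so they are inverses. Their sum is 𝒪.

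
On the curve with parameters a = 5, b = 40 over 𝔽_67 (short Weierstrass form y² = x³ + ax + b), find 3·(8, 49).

O

Write Q = (8, 49).
Repeated addition: build up to 3Q.
2Q: tangent at (8, 49): λ = (3·8² + 5)/(2·49) ≡ 63/31. 31⁻¹ ≡ 13 (mod 67) since 31·13 = 403 ≡ 1, so λ ≡ 63·13 ≡ 15.
  x = λ² - 8 - 8 = 225 - 16 ≡ 8; y = λ·(8 - 8) - 49 ≡ 18. → (8, 18)
3Q: (8, 18) + (8, 49): same x and y₁ ≡ -y₂, so the sum is ∞.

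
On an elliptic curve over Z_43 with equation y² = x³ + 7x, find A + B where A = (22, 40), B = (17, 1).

(22, 40) + (17, 1). λ = (1 - 40)/(17 - 22) ≡ 4/38 mod 43. 38⁻¹ ≡ 17 (mod 43) since 38·17 = 646 ≡ 1, so λ ≡ 25.
  x = λ² - 22 - 17 = 625 - 39 ≡ 27; y = λ·(22 - 27) - 40 ≡ 7. → (27, 7)

(27, 7)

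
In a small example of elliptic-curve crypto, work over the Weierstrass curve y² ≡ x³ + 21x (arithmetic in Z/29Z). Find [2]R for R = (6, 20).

tangent at (6, 20): λ = (3·6² + 21)/(2·20) ≡ 13/11. 11⁻¹ ≡ 8 (mod 29), so λ ≡ 13·8 ≡ 17.
  x = λ² - 6 - 6 = 289 - 12 ≡ 16; y = λ·(6 - 16) - 20 ≡ 13. → (16, 13)

(16, 13)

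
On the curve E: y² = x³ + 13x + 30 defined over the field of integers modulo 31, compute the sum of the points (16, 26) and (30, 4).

(21, 4)

(16, 26) + (30, 4). λ = (4 - 26)/(30 - 16) ≡ 9/14 mod 31. 14⁻¹ ≡ 20 (mod 31), so λ ≡ 25.
  x = λ² - 16 - 30 = 625 - 46 ≡ 21; y = λ·(16 - 21) - 26 ≡ 4. → (21, 4)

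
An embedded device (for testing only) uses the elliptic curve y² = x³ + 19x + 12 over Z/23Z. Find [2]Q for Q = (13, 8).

tangent at (13, 8): λ = (3·13² + 19)/(2·8) ≡ 20/16. 16⁻¹ ≡ 13 (mod 23), so λ ≡ 20·13 ≡ 7.
  x = λ² - 13 - 13 = 49 - 26 ≡ 0; y = λ·(13 - 0) - 8 ≡ 14. → (0, 14)

(0, 14)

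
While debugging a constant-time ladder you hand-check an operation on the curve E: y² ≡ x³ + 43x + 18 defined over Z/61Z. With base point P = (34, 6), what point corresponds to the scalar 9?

(58, 17)

Repeated addition: build up to 9P.
2P: tangent at (34, 6): λ = (3·34² + 43)/(2·6) ≡ 34/12. 12⁻¹ ≡ 56 (mod 61) since 12·56 = 672 ≡ 1, so λ ≡ 34·56 ≡ 13.
  x = λ² - 34 - 34 = 169 - 68 ≡ 40; y = λ·(34 - 40) - 6 ≡ 38. → (40, 38)
3P: (40, 38) + (34, 6). λ = (6 - 38)/(34 - 40) ≡ 29/55 mod 61. 55⁻¹ ≡ 10 (mod 61) since 55·10 = 550 ≡ 1, so λ ≡ 46.
  x = λ² - 40 - 34 = 2116 - 74 ≡ 29; y = λ·(40 - 29) - 38 ≡ 41. → (29, 41)
4P: (29, 41) + (34, 6). λ = (6 - 41)/(34 - 29) ≡ 26/5 mod 61. 5⁻¹ ≡ 49 (mod 61) since 5·49 = 245 ≡ 1, so λ ≡ 54.
  x = λ² - 29 - 34 = 2916 - 63 ≡ 47; y = λ·(29 - 47) - 41 ≡ 24. → (47, 24)
5P: (47, 24) + (34, 6). λ = (6 - 24)/(34 - 47) ≡ 43/48 mod 61. 48⁻¹ ≡ 14 (mod 61) since 48·14 = 672 ≡ 1, so λ ≡ 53.
  x = λ² - 47 - 34 = 2809 - 81 ≡ 44; y = λ·(47 - 44) - 24 ≡ 13. → (44, 13)
6P: (44, 13) + (34, 6). λ = (6 - 13)/(34 - 44) ≡ 54/51 mod 61. 51⁻¹ ≡ 6 (mod 61), so λ ≡ 19.
  x = λ² - 44 - 34 = 361 - 78 ≡ 39; y = λ·(44 - 39) - 13 ≡ 21. → (39, 21)
7P: (39, 21) + (34, 6). λ = (6 - 21)/(34 - 39) ≡ 46/56 mod 61. 56⁻¹ ≡ 12 (mod 61) since 56·12 = 672 ≡ 1, so λ ≡ 3.
  x = λ² - 39 - 34 = 9 - 73 ≡ 58; y = λ·(39 - 58) - 21 ≡ 44. → (58, 44)
8P: (58, 44) + (34, 6). λ = (6 - 44)/(34 - 58) ≡ 23/37 mod 61. 37⁻¹ ≡ 33 (mod 61), so λ ≡ 27.
  x = λ² - 58 - 34 = 729 - 92 ≡ 27; y = λ·(58 - 27) - 44 ≡ 0. → (27, 0)
9P: (27, 0) + (34, 6). λ = (6 - 0)/(34 - 27) ≡ 6/7 mod 61. 7⁻¹ ≡ 35 (mod 61), so λ ≡ 27.
  x = λ² - 27 - 34 = 729 - 61 ≡ 58; y = λ·(27 - 58) - 0 ≡ 17. → (58, 17)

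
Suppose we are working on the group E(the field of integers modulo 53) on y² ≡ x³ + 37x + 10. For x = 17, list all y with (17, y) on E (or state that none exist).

26, 27

x³ + 37x + 10 = 5552 ≡ 40 (mod 53).
Square roots of 40 mod 53: 26 and 27 (since 26² = 676 ≡ 40).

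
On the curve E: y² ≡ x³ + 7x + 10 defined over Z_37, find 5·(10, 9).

(3, 24)

Write P = (10, 9).
Double-and-add on 5 = (101)₂. Start with P = (10, 9) for the leading 1-bit.
double: tangent at (10, 9): λ = (3·10² + 7)/(2·9) ≡ 11/18. 18⁻¹ ≡ 35 (mod 37) since 18·35 = 630 ≡ 1, so λ ≡ 11·35 ≡ 15.
  x = λ² - 10 - 10 = 225 - 20 ≡ 20; y = λ·(10 - 20) - 9 ≡ 26. → (20, 26)
double: tangent at (20, 26): λ = (3·20² + 7)/(2·26) ≡ 23/15. 15⁻¹ ≡ 5 (mod 37), so λ ≡ 23·5 ≡ 4.
  x = λ² - 20 - 20 = 16 - 40 ≡ 13; y = λ·(20 - 13) - 26 ≡ 2. → (13, 2)
add P: (13, 2) + (10, 9). λ = (9 - 2)/(10 - 13) ≡ 7/34 mod 37. 34⁻¹ ≡ 12 (mod 37), so λ ≡ 10.
  x = λ² - 13 - 10 = 100 - 23 ≡ 3; y = λ·(13 - 3) - 2 ≡ 24. → (3, 24)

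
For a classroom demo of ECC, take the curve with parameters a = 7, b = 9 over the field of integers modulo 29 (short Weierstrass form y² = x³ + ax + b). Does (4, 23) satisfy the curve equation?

y² = 23² ≡ 7; x³ + 7x + 9 = 101 ≡ 14 (mod 29). 7 ≠ 14.

no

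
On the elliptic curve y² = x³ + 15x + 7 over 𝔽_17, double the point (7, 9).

tangent at (7, 9): λ = (3·7² + 15)/(2·9) ≡ 9/1. 1⁻¹ ≡ 1 (mod 17) since 1·1 = 1 ≡ 1, so λ ≡ 9·1 ≡ 9.
  x = λ² - 7 - 7 = 81 - 14 ≡ 16; y = λ·(7 - 16) - 9 ≡ 12. → (16, 12)

(16, 12)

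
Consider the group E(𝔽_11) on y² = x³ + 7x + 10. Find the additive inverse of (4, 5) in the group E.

(4, 6)

-(4, 5) = (4, -5 mod 11) = (4, 6).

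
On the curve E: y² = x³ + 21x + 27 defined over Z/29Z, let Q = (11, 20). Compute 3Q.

O

Repeated addition: build up to 3Q.
2Q: tangent at (11, 20): λ = (3·11² + 21)/(2·20) ≡ 7/11. 11⁻¹ ≡ 8 (mod 29), so λ ≡ 7·8 ≡ 27.
  x = λ² - 11 - 11 = 729 - 22 ≡ 11; y = λ·(11 - 11) - 20 ≡ 9. → (11, 9)
3Q: (11, 9) + (11, 20): same x and y₁ ≡ -y₂, so the sum is O.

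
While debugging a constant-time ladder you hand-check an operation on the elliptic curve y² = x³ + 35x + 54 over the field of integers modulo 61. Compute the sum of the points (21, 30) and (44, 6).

(21, 30) + (44, 6). λ = (6 - 30)/(44 - 21) ≡ 37/23 mod 61. 23⁻¹ ≡ 8 (mod 61), so λ ≡ 52.
  x = λ² - 21 - 44 = 2704 - 65 ≡ 16; y = λ·(21 - 16) - 30 ≡ 47. → (16, 47)

(16, 47)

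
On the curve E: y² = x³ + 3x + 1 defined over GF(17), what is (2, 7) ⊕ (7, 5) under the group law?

(2, 7) + (7, 5). λ = (5 - 7)/(7 - 2) ≡ 15/5 mod 17. 5⁻¹ ≡ 7 (mod 17) since 5·7 = 35 ≡ 1, so λ ≡ 3.
  x = λ² - 2 - 7 = 9 - 9 ≡ 0; y = λ·(2 - 0) - 7 ≡ 16. → (0, 16)

(0, 16)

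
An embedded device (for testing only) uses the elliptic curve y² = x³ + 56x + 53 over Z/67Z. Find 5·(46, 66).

Write G = (46, 66).
Repeated addition: build up to 5G.
2G: tangent at (46, 66): λ = (3·46² + 56)/(2·66) ≡ 39/65. 65⁻¹ ≡ 33 (mod 67), so λ ≡ 39·33 ≡ 14.
  x = λ² - 46 - 46 = 196 - 92 ≡ 37; y = λ·(46 - 37) - 66 ≡ 60. → (37, 60)
3G: (37, 60) + (46, 66). λ = (66 - 60)/(46 - 37) ≡ 6/9 mod 67. 9⁻¹ ≡ 15 (mod 67), so λ ≡ 23.
  x = λ² - 37 - 46 = 529 - 83 ≡ 44; y = λ·(37 - 44) - 60 ≡ 47. → (44, 47)
4G: (44, 47) + (46, 66). λ = (66 - 47)/(46 - 44) ≡ 19/2 mod 67. 2⁻¹ ≡ 34 (mod 67) since 2·34 = 68 ≡ 1, so λ ≡ 43.
  x = λ² - 44 - 46 = 1849 - 90 ≡ 17; y = λ·(44 - 17) - 47 ≡ 42. → (17, 42)
5G: (17, 42) + (46, 66). λ = (66 - 42)/(46 - 17) ≡ 24/29 mod 67. 29⁻¹ ≡ 37 (mod 67), so λ ≡ 17.
  x = λ² - 17 - 46 = 289 - 63 ≡ 25; y = λ·(17 - 25) - 42 ≡ 23. → (25, 23)

(25, 23)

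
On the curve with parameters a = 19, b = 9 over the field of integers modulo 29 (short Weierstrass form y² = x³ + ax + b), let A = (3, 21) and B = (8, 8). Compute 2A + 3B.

(17, 5)

First 2A:
Repeated addition: build up to 2A.
2A: tangent at (3, 21): λ = (3·3² + 19)/(2·21) ≡ 17/13. 13⁻¹ ≡ 9 (mod 29), so λ ≡ 17·9 ≡ 8.
  x = λ² - 3 - 3 = 64 - 6 ≡ 0; y = λ·(3 - 0) - 21 ≡ 3. → (0, 3)
2A = (0, 3).
Next 3B:
Repeated addition: build up to 3B.
2B: tangent at (8, 8): λ = (3·8² + 19)/(2·8) ≡ 8/16. 16⁻¹ ≡ 20 (mod 29) since 16·20 = 320 ≡ 1, so λ ≡ 8·20 ≡ 15.
  x = λ² - 8 - 8 = 225 - 16 ≡ 6; y = λ·(8 - 6) - 8 ≡ 22. → (6, 22)
3B: (6, 22) + (8, 8). λ = (8 - 22)/(8 - 6) ≡ 15/2 mod 29. 2⁻¹ ≡ 15 (mod 29), so λ ≡ 22.
  x = λ² - 6 - 8 = 484 - 14 ≡ 6; y = λ·(6 - 6) - 22 ≡ 7. → (6, 7)
3B = (6, 7).
Finally 2A + 3B:
(0, 3) + (6, 7). λ = (7 - 3)/(6 - 0) ≡ 4/6 mod 29. 6⁻¹ ≡ 5 (mod 29), so λ ≡ 20.
  x = λ² - 0 - 6 = 400 - 6 ≡ 17; y = λ·(0 - 17) - 3 ≡ 5. → (17, 5)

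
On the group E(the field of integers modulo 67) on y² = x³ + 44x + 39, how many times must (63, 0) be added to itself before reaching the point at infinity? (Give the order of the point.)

2

2P: (63, 0) + (63, 0): same x and y₁ ≡ -y₂, so the sum is the point at infinity.
2P = the point at infinity, so the order is 2.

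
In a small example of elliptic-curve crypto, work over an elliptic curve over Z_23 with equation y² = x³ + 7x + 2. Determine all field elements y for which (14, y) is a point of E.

x³ + 7x + 2 = 2844 ≡ 15 (mod 23).
15 is a non-residue mod 23; no y exists.

none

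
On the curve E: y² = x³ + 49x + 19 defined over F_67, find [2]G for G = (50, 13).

tangent at (50, 13): λ = (3·50² + 49)/(2·13) ≡ 45/26. 26⁻¹ ≡ 49 (mod 67), so λ ≡ 45·49 ≡ 61.
  x = λ² - 50 - 50 = 3721 - 100 ≡ 3; y = λ·(50 - 3) - 13 ≡ 40. → (3, 40)

(3, 40)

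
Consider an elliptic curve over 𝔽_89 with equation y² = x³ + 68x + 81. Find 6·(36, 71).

Write G = (36, 71).
Repeated addition: build up to 6G.
2G: tangent at (36, 71): λ = (3·36² + 68)/(2·71) ≡ 40/53. 53⁻¹ ≡ 42 (mod 89), so λ ≡ 40·42 ≡ 78.
  x = λ² - 36 - 36 = 6084 - 72 ≡ 49; y = λ·(36 - 49) - 71 ≡ 72. → (49, 72)
3G: (49, 72) + (36, 71). λ = (71 - 72)/(36 - 49) ≡ 88/76 mod 89. 76⁻¹ ≡ 41 (mod 89), so λ ≡ 48.
  x = λ² - 49 - 36 = 2304 - 85 ≡ 83; y = λ·(49 - 83) - 72 ≡ 76. → (83, 76)
4G: (83, 76) + (36, 71). λ = (71 - 76)/(36 - 83) ≡ 84/42 mod 89. 42⁻¹ ≡ 53 (mod 89) since 42·53 = 2226 ≡ 1, so λ ≡ 2.
  x = λ² - 83 - 36 = 4 - 119 ≡ 63; y = λ·(83 - 63) - 76 ≡ 53. → (63, 53)
5G: (63, 53) + (36, 71). λ = (71 - 53)/(36 - 63) ≡ 18/62 mod 89. 62⁻¹ ≡ 56 (mod 89), so λ ≡ 29.
  x = λ² - 63 - 36 = 841 - 99 ≡ 30; y = λ·(63 - 30) - 53 ≡ 14. → (30, 14)
6G: (30, 14) + (36, 71). λ = (71 - 14)/(36 - 30) ≡ 57/6 mod 89. 6⁻¹ ≡ 15 (mod 89), so λ ≡ 54.
  x = λ² - 30 - 36 = 2916 - 66 ≡ 2; y = λ·(30 - 2) - 14 ≡ 74. → (2, 74)

(2, 74)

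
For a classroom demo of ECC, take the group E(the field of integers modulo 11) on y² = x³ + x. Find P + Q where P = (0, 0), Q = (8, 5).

(7, 8)

(0, 0) + (8, 5). λ = (5 - 0)/(8 - 0) ≡ 5/8 mod 11. 8⁻¹ ≡ 7 (mod 11), so λ ≡ 2.
  x = λ² - 0 - 8 = 4 - 8 ≡ 7; y = λ·(0 - 7) - 0 ≡ 8. → (7, 8)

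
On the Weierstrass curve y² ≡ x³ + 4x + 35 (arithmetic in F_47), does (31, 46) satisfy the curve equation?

no

y² = 46² ≡ 1; x³ + 4x + 35 = 29950 ≡ 11 (mod 47). 1 ≠ 11.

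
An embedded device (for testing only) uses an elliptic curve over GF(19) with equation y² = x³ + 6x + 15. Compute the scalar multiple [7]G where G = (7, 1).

O

Repeated addition: build up to 7G.
2G: tangent at (7, 1): λ = (3·7² + 6)/(2·1) ≡ 1/2. 2⁻¹ ≡ 10 (mod 19) since 2·10 = 20 ≡ 1, so λ ≡ 1·10 ≡ 10.
  x = λ² - 7 - 7 = 100 - 14 ≡ 10; y = λ·(7 - 10) - 1 ≡ 7. → (10, 7)
3G: (10, 7) + (7, 1). λ = (1 - 7)/(7 - 10) ≡ 13/16 mod 19. 16⁻¹ ≡ 6 (mod 19), so λ ≡ 2.
  x = λ² - 10 - 7 = 4 - 17 ≡ 6; y = λ·(10 - 6) - 7 ≡ 1. → (6, 1)
4G: (6, 1) + (7, 1). λ = (1 - 1)/(7 - 6) ≡ 0/1 mod 19. 1⁻¹ ≡ 1 (mod 19), so λ ≡ 0.
  x = λ² - 6 - 7 = 0 - 13 ≡ 6; y = λ·(6 - 6) - 1 ≡ 18. → (6, 18)
5G: (6, 18) + (7, 1). λ = (1 - 18)/(7 - 6) ≡ 2/1 mod 19. 1⁻¹ ≡ 1 (mod 19), so λ ≡ 2.
  x = λ² - 6 - 7 = 4 - 13 ≡ 10; y = λ·(6 - 10) - 18 ≡ 12. → (10, 12)
6G: (10, 12) + (7, 1). λ = (1 - 12)/(7 - 10) ≡ 8/16 mod 19. 16⁻¹ ≡ 6 (mod 19) since 16·6 = 96 ≡ 1, so λ ≡ 10.
  x = λ² - 10 - 7 = 100 - 17 ≡ 7; y = λ·(10 - 7) - 12 ≡ 18. → (7, 18)
7G: (7, 18) + (7, 1): same x and y₁ ≡ -y₂, so the sum is O.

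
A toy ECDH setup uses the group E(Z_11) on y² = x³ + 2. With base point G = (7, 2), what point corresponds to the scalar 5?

(7, 9)

Double-and-add on 5 = (101)₂. Start with G = (7, 2) for the leading 1-bit.
double: tangent at (7, 2): λ = (3·7² + 0)/(2·2) ≡ 4/4. 4⁻¹ ≡ 3 (mod 11), so λ ≡ 4·3 ≡ 1.
  x = λ² - 7 - 7 = 1 - 14 ≡ 9; y = λ·(7 - 9) - 2 ≡ 7. → (9, 7)
double: tangent at (9, 7): λ = (3·9² + 0)/(2·7) ≡ 1/3. 3⁻¹ ≡ 4 (mod 11) since 3·4 = 12 ≡ 1, so λ ≡ 1·4 ≡ 4.
  x = λ² - 9 - 9 = 16 - 18 ≡ 9; y = λ·(9 - 9) - 7 ≡ 4. → (9, 4)
add G: (9, 4) + (7, 2). λ = (2 - 4)/(7 - 9) ≡ 9/9 mod 11. 9⁻¹ ≡ 5 (mod 11), so λ ≡ 1.
  x = λ² - 9 - 7 = 1 - 16 ≡ 7; y = λ·(9 - 7) - 4 ≡ 9. → (7, 9)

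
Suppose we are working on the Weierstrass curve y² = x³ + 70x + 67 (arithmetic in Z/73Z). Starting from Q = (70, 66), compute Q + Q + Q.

(51, 17)

Repeated addition: build up to 3Q.
2Q: tangent at (70, 66): λ = (3·70² + 70)/(2·66) ≡ 24/59. 59⁻¹ ≡ 26 (mod 73), so λ ≡ 24·26 ≡ 40.
  x = λ² - 70 - 70 = 1600 - 140 ≡ 0; y = λ·(70 - 0) - 66 ≡ 33. → (0, 33)
3Q: (0, 33) + (70, 66). λ = (66 - 33)/(70 - 0) ≡ 33/70 mod 73. 70⁻¹ ≡ 24 (mod 73), so λ ≡ 62.
  x = λ² - 0 - 70 = 3844 - 70 ≡ 51; y = λ·(0 - 51) - 33 ≡ 17. → (51, 17)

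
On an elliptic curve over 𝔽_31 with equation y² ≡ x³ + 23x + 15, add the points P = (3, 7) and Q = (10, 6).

(6, 20)

(3, 7) + (10, 6). λ = (6 - 7)/(10 - 3) ≡ 30/7 mod 31. 7⁻¹ ≡ 9 (mod 31) since 7·9 = 63 ≡ 1, so λ ≡ 22.
  x = λ² - 3 - 10 = 484 - 13 ≡ 6; y = λ·(3 - 6) - 7 ≡ 20. → (6, 20)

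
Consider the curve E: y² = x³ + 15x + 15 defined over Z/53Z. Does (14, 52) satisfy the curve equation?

y² = 52² ≡ 1; x³ + 15x + 15 = 2969 ≡ 1 (mod 53). 1 = 1.

yes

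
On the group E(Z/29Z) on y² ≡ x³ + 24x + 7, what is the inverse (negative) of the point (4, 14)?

(4, 15)

-(4, 14) = (4, -14 mod 29) = (4, 15).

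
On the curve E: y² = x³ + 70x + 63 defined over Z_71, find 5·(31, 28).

Write G = (31, 28).
Repeated addition: build up to 5G.
2G: tangent at (31, 28): λ = (3·31² + 70)/(2·28) ≡ 42/56. 56⁻¹ ≡ 52 (mod 71), so λ ≡ 42·52 ≡ 54.
  x = λ² - 31 - 31 = 2916 - 62 ≡ 14; y = λ·(31 - 14) - 28 ≡ 38. → (14, 38)
3G: (14, 38) + (31, 28). λ = (28 - 38)/(31 - 14) ≡ 61/17 mod 71. 17⁻¹ ≡ 46 (mod 71) since 17·46 = 782 ≡ 1, so λ ≡ 37.
  x = λ² - 14 - 31 = 1369 - 45 ≡ 46; y = λ·(14 - 46) - 38 ≡ 56. → (46, 56)
4G: (46, 56) + (31, 28). λ = (28 - 56)/(31 - 46) ≡ 43/56 mod 71. 56⁻¹ ≡ 52 (mod 71), so λ ≡ 35.
  x = λ² - 46 - 31 = 1225 - 77 ≡ 12; y = λ·(46 - 12) - 56 ≡ 69. → (12, 69)
5G: (12, 69) + (31, 28). λ = (28 - 69)/(31 - 12) ≡ 30/19 mod 71. 19⁻¹ ≡ 15 (mod 71), so λ ≡ 24.
  x = λ² - 12 - 31 = 576 - 43 ≡ 36; y = λ·(12 - 36) - 69 ≡ 65. → (36, 65)

(36, 65)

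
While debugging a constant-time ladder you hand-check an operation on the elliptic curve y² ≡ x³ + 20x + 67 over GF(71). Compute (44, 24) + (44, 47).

O

The two points share x = 44 and their y-coordinates satisfy 24 + 47 ≡ 0 (mod 71), so they are inverses. Their sum is ∞.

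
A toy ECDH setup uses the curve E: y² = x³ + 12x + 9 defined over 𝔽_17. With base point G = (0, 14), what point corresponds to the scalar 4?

(0, 3)

Double-and-add on 4 = (100)₂. Start with G = (0, 14) for the leading 1-bit.
double: tangent at (0, 14): λ = (3·0² + 12)/(2·14) ≡ 12/11. 11⁻¹ ≡ 14 (mod 17), so λ ≡ 12·14 ≡ 15.
  x = λ² - 0 - 0 = 225 - 0 ≡ 4; y = λ·(0 - 4) - 14 ≡ 11. → (4, 11)
double: tangent at (4, 11): λ = (3·4² + 12)/(2·11) ≡ 9/5. 5⁻¹ ≡ 7 (mod 17), so λ ≡ 9·7 ≡ 12.
  x = λ² - 4 - 4 = 144 - 8 ≡ 0; y = λ·(4 - 0) - 11 ≡ 3. → (0, 3)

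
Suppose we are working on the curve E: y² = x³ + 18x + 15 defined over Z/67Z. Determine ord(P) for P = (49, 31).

9

2P: tangent at (49, 31): λ = (3·49² + 18)/(2·31) ≡ 52/62. 62⁻¹ ≡ 40 (mod 67) since 62·40 = 2480 ≡ 1, so λ ≡ 52·40 ≡ 3.
  x = λ² - 49 - 49 = 9 - 98 ≡ 45; y = λ·(49 - 45) - 31 ≡ 48. → (45, 48)
3P: (45, 48) + (49, 31). λ = (31 - 48)/(49 - 45) ≡ 50/4 mod 67. 4⁻¹ ≡ 17 (mod 67) since 4·17 = 68 ≡ 1, so λ ≡ 46.
  x = λ² - 45 - 49 = 2116 - 94 ≡ 12; y = λ·(45 - 12) - 48 ≡ 63. → (12, 63)
4P: (12, 63) + (49, 31). λ = (31 - 63)/(49 - 12) ≡ 35/37 mod 67. 37⁻¹ ≡ 29 (mod 67) since 37·29 = 1073 ≡ 1, so λ ≡ 10.
  x = λ² - 12 - 49 = 100 - 61 ≡ 39; y = λ·(12 - 39) - 63 ≡ 2. → (39, 2)
5P: (39, 2) + (49, 31). λ = (31 - 2)/(49 - 39) ≡ 29/10 mod 67. 10⁻¹ ≡ 47 (mod 67), so λ ≡ 23.
  x = λ² - 39 - 49 = 529 - 88 ≡ 39; y = λ·(39 - 39) - 2 ≡ 65. → (39, 65)
6P: (39, 65) + (49, 31). λ = (31 - 65)/(49 - 39) ≡ 33/10 mod 67. 10⁻¹ ≡ 47 (mod 67) since 10·47 = 470 ≡ 1, so λ ≡ 10.
  x = λ² - 39 - 49 = 100 - 88 ≡ 12; y = λ·(39 - 12) - 65 ≡ 4. → (12, 4)
7P: (12, 4) + (49, 31). λ = (31 - 4)/(49 - 12) ≡ 27/37 mod 67. 37⁻¹ ≡ 29 (mod 67), so λ ≡ 46.
  x = λ² - 12 - 49 = 2116 - 61 ≡ 45; y = λ·(12 - 45) - 4 ≡ 19. → (45, 19)
8P: (45, 19) + (49, 31). λ = (31 - 19)/(49 - 45) ≡ 12/4 mod 67. 4⁻¹ ≡ 17 (mod 67) since 4·17 = 68 ≡ 1, so λ ≡ 3.
  x = λ² - 45 - 49 = 9 - 94 ≡ 49; y = λ·(45 - 49) - 19 ≡ 36. → (49, 36)
9P: (49, 36) + (49, 31): same x and y₁ ≡ -y₂, so the sum is the point at infinity.
9P = the point at infinity, so the order is 9.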